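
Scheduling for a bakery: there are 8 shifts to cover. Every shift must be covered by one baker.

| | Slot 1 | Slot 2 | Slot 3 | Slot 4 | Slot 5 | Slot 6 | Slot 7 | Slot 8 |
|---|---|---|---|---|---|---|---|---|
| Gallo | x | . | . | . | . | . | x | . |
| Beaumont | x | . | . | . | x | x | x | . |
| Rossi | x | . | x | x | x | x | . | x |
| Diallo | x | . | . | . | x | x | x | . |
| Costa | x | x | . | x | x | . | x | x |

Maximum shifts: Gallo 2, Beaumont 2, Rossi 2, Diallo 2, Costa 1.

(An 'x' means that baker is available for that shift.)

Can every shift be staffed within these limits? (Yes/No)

No

Total capacity is 9 and 8 slots are needed, so capacity alone doesn't rule it out.
Shifts {Slot 2, Slot 3, Slot 4, Slot 8} need 4 worker-slots in total, but the bakers available for any of those shifts (Rossi and Costa) can supply at most 3 among them. So no valid schedule exists.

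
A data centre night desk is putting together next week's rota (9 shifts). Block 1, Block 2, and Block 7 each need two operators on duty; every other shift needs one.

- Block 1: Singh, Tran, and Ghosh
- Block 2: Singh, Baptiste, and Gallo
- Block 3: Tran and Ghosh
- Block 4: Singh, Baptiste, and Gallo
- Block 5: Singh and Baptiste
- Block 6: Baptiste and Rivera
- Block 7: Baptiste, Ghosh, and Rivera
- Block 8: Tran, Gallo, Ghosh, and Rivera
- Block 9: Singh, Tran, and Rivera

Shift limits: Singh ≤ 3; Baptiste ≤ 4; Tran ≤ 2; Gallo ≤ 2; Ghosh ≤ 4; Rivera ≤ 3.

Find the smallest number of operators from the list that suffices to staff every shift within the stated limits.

4

12 slots to fill and no one can take more than 4, so at least ⌈12/4⌉ = 3 operators are needed.
Any 3 operators together have capacity at most 4+4+3 = 11 < 12 slots, so 3 can never suffice.
Singh, Baptiste, Tran, and Ghosh alone can cover everything: Block 1→Tran+Ghosh, Block 2→Singh+Baptiste, Block 3→Tran, Block 4→Singh, Block 5→Baptiste, Block 6→Baptiste, Block 7→Baptiste+Ghosh, Block 8→Ghosh, Block 9→Singh.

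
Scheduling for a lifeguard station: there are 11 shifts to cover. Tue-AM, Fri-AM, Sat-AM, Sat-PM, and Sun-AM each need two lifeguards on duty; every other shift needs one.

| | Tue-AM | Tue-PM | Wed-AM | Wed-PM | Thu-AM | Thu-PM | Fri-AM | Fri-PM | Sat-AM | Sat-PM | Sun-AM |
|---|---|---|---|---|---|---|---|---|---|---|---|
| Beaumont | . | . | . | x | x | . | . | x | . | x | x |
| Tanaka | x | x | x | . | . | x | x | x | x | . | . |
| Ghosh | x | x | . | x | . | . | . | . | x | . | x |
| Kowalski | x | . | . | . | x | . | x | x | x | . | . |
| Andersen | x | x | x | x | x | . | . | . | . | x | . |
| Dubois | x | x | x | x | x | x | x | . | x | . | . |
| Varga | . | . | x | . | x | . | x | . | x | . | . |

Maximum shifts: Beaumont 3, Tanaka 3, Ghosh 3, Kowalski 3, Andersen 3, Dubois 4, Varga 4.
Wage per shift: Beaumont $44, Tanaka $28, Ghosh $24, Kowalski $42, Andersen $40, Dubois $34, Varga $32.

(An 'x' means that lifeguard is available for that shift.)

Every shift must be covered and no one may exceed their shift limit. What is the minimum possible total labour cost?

Sat-PM can only be covered by Beaumont and Andersen, so that assignment is forced.
Sun-AM can only be covered by Beaumont and Ghosh, so that assignment is forced.
Picking the cheapest available lifeguard for each shift independently would cost $480, but that ignores the shift limits.
An optimal schedule: Tue-AM→Tanaka+Dubois, Tue-PM→Ghosh, Wed-AM→Varga, Wed-PM→Ghosh, Thu-AM→Varga, Thu-PM→Tanaka, Fri-AM→Varga+Dubois, Fri-PM→Tanaka, Sat-AM→Varga+Dubois, Sat-PM→Andersen+Beaumont, Sun-AM→Ghosh+Beaumont.
Total: 28 + 34 + 24 + 32 + 24 + 32 + 28 + 32 + 34 + 28 + 32 + 34 + 40 + 44 + 24 + 44 = $514.

$514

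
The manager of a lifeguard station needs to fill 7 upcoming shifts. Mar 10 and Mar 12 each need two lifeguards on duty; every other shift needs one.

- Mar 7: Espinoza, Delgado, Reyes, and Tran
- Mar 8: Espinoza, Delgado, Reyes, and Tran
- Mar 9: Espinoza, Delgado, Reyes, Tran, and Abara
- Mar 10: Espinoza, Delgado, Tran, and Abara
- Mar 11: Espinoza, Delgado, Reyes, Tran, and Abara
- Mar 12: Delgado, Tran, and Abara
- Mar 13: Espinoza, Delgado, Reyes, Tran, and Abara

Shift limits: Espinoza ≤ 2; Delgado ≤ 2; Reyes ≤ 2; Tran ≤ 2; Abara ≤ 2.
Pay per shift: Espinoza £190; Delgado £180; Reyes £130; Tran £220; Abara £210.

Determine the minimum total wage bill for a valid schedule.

Picking the cheapest available lifeguard for each shift independently would cost £1410, but that ignores the shift limits.
An optimal schedule: Mar 7→Reyes, Mar 8→Reyes, Mar 9→Delgado, Mar 10→Abara+Tran, Mar 11→Espinoza, Mar 12→Delgado+Abara, Mar 13→Espinoza.
Total: 130 + 130 + 180 + 210 + 220 + 190 + 180 + 210 + 190 = £1640.

£1640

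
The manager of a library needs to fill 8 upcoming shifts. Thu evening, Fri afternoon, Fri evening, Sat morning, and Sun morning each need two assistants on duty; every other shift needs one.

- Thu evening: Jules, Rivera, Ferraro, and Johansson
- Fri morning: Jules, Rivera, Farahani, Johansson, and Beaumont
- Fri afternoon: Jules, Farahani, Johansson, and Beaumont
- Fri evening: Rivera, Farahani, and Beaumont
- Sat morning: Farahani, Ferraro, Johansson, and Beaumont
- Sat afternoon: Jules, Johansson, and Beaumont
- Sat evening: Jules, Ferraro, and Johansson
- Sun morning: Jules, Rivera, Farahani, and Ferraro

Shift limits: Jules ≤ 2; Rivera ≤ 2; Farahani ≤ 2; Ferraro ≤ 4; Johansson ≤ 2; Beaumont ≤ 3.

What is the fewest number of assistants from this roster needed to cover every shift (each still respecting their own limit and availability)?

5

13 slots to fill and no one can take more than 4, so at least ⌈13/4⌉ = 4 assistants are needed.
Any 4 assistants together have capacity at most 4+3+2+2 = 11 < 13 slots, so 4 can never suffice.
Jules, Rivera, Farahani, Ferraro, and Beaumont alone can cover everything: Thu evening→Jules+Ferraro, Fri morning→Beaumont, Fri afternoon→Farahani+Beaumont, Fri evening→Rivera+Farahani, Sat morning→Ferraro+Beaumont, Sat afternoon→Jules, Sat evening→Ferraro, Sun morning→Rivera+Ferraro.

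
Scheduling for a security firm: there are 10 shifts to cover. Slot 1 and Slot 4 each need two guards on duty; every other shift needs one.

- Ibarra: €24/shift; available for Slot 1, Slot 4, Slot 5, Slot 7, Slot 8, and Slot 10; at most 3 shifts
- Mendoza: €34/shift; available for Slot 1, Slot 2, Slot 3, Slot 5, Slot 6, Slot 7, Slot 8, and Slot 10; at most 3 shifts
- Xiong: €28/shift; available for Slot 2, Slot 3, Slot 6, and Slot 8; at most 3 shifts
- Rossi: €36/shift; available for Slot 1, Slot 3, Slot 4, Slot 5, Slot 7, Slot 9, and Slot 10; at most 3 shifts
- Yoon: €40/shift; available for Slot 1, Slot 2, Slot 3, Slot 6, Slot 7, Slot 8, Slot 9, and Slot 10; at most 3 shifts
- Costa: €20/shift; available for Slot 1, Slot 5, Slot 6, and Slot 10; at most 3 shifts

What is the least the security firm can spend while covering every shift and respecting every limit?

€322

Slot 4 can only be covered by Ibarra and Rossi, so that assignment is forced.
Picking the cheapest available guard for each shift independently would cost €304, but that ignores the shift limits.
An optimal schedule: Slot 1→Ibarra+Mendoza, Slot 2→Xiong, Slot 3→Xiong, Slot 4→Ibarra+Rossi, Slot 5→Costa, Slot 6→Costa, Slot 7→Ibarra, Slot 8→Xiong, Slot 9→Rossi, Slot 10→Costa.
Total: 24 + 34 + 28 + 28 + 24 + 36 + 20 + 20 + 24 + 28 + 36 + 20 = €322.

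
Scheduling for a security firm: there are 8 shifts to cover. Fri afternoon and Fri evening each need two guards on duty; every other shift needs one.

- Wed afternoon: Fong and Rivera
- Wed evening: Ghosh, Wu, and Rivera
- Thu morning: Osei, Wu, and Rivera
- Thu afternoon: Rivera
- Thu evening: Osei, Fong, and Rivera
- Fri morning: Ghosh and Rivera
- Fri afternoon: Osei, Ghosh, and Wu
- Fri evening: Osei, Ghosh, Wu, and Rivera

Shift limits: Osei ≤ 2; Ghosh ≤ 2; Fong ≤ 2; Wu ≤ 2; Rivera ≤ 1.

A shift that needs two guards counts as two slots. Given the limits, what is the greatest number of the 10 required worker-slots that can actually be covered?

9

Total capacity across all guards is 2+2+2+2+1 = 9, and 10 slots are needed, so at most 9 can be filled.
An assignment achieving 9: Wed afternoon→Fong, Wed evening→Ghosh, Thu morning→Osei, Thu afternoon→Rivera, Thu evening→Fong, Fri morning→Ghosh, Fri afternoon→Osei+Wu, Fri evening→Wu.
Loads: Osei 2/2, Ghosh 2/2, Fong 2/2, Wu 2/2, Rivera 1/1.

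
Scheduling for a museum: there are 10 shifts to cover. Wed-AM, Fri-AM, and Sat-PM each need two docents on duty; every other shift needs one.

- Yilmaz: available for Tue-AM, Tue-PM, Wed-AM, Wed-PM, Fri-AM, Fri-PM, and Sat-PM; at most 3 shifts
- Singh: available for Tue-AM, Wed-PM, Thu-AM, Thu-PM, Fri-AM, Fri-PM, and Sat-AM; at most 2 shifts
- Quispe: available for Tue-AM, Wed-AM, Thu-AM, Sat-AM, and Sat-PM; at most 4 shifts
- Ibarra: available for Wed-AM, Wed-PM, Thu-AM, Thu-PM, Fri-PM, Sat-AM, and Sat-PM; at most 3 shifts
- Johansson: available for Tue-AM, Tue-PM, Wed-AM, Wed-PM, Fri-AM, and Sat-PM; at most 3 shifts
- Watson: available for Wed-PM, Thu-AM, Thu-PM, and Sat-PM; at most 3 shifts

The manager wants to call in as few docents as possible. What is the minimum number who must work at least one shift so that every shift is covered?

13 slots to fill and no one can take more than 4, so at least ⌈13/4⌉ = 4 docents are needed.
Yilmaz, Quispe, Ibarra, and Johansson alone can cover everything: Tue-AM→Quispe, Tue-PM→Yilmaz, Wed-AM→Quispe+Johansson, Wed-PM→Ibarra, Thu-AM→Quispe, Thu-PM→Ibarra, Fri-AM→Yilmaz+Johansson, Fri-PM→Yilmaz, Sat-AM→Quispe, Sat-PM→Ibarra+Johansson.

4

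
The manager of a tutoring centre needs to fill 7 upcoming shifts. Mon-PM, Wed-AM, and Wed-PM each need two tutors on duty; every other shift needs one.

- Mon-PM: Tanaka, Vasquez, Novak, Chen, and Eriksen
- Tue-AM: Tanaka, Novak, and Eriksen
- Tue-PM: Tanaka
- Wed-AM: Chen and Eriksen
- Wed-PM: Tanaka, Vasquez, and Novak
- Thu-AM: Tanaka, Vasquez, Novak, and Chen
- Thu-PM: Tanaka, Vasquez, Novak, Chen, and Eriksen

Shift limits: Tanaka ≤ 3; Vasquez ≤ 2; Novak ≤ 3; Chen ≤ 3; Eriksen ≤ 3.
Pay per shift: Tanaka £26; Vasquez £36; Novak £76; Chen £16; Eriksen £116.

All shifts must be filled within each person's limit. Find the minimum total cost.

Tue-PM can only be covered by Tanaka, so that assignment is forced.
Wed-AM can only be covered by Chen and Eriksen, so that assignment is forced.
Picking the cheapest available tutor for each shift independently would cost £320, but that ignores the shift limits.
An optimal schedule: Mon-PM→Vasquez+Novak, Tue-AM→Tanaka, Tue-PM→Tanaka, Wed-AM→Chen+Eriksen, Wed-PM→Tanaka+Vasquez, Thu-AM→Chen, Thu-PM→Chen.
Total: 36 + 76 + 26 + 26 + 16 + 116 + 26 + 36 + 16 + 16 = £390.

£390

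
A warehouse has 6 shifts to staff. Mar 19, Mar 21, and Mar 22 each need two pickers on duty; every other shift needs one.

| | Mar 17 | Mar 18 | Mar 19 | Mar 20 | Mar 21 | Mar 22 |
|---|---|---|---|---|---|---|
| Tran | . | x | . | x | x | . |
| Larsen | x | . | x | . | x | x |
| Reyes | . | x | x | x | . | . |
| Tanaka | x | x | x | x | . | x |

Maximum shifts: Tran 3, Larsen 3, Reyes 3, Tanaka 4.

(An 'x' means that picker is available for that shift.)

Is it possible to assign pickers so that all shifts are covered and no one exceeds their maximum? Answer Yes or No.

Yes

Mar 21 can only be covered by Tran and Larsen, so that assignment is forced.
Mar 22 can only be covered by Larsen and Tanaka, so that assignment is forced.
One valid schedule: Mar 17→Larsen, Mar 18→Tran, Mar 19→Reyes+Tanaka, Mar 20→Tran, Mar 21→Tran+Larsen, Mar 22→Larsen+Tanaka.
Loads: Tran 3/3, Larsen 3/3, Reyes 1/3, Tanaka 2/4 — all within limits.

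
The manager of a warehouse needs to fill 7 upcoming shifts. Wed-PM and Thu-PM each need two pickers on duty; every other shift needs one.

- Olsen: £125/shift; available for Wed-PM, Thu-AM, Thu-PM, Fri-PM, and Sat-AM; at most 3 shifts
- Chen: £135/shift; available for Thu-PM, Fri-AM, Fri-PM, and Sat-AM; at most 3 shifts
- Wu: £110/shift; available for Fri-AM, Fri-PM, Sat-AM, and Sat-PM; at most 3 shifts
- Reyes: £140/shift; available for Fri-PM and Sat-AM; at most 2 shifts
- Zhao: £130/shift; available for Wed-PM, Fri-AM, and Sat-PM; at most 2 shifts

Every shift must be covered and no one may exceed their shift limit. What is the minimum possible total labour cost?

£1100

Wed-PM can only be covered by Olsen and Zhao, so that assignment is forced.
Thu-AM can only be covered by Olsen, so that assignment is forced.
Thu-PM can only be covered by Olsen and Chen, so that assignment is forced.
Picking the cheapest available picker for each shift independently would cost £1080, but that ignores the shift limits.
An optimal schedule: Wed-PM→Olsen+Zhao, Thu-AM→Olsen, Thu-PM→Olsen+Chen, Fri-AM→Zhao, Fri-PM→Wu, Sat-AM→Wu, Sat-PM→Wu.
Total: 125 + 130 + 125 + 125 + 135 + 130 + 110 + 110 + 110 = £1100.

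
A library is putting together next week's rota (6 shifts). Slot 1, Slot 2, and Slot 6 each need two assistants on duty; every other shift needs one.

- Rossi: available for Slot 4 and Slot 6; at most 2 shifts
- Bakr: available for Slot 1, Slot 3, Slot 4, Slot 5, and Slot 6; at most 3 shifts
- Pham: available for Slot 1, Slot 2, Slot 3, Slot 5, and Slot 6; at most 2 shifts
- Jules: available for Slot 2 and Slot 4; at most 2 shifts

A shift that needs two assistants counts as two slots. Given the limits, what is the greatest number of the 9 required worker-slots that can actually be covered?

Total capacity across all assistants is 2+3+2+2 = 9, and 9 slots are needed, so at most 9 can be filled.
An assignment achieving 8: Slot 1→Bakr+Pham, Slot 2→Pham+Jules, Slot 3→Bakr, Slot 4→Rossi, Slot 5→Bakr, Slot 6→Rossi.
Loads: Rossi 2/2, Bakr 3/3, Pham 2/2, Jules 1/2.

8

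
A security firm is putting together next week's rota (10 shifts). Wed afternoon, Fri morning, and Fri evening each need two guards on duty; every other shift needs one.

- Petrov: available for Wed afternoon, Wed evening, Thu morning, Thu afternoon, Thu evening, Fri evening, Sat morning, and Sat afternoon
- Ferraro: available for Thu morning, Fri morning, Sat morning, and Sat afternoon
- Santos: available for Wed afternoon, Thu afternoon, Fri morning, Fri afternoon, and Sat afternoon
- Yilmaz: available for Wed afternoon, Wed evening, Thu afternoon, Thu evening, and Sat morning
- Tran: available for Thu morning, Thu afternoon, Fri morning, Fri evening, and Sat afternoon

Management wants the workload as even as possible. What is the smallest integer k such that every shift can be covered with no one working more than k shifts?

3

With 5 guards and 13 worker-slots to fill, someone must work at least ⌈13/5⌉ = 3 shifts, so k ≥ 3.
k = 3 works: Wed afternoon→Santos+Yilmaz, Wed evening→Petrov, Thu morning→Ferraro, Thu afternoon→Yilmaz, Thu evening→Petrov, Fri morning→Ferraro+Santos, Fri afternoon→Santos, Fri evening→Petrov+Tran, Sat morning→Ferraro, Sat afternoon→Tran.
Loads: Petrov 3, Ferraro 3, Santos 3, Yilmaz 2, Tran 2 — all ≤ 3.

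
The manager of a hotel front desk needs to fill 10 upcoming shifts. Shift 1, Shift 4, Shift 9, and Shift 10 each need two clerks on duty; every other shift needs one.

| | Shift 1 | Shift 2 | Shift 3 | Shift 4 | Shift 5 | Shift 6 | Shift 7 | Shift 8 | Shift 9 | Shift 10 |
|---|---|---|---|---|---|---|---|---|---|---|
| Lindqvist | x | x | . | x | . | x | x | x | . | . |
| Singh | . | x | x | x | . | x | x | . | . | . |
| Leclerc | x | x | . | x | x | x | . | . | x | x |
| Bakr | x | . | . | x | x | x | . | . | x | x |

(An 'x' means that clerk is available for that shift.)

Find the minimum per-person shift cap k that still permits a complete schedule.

4

With 4 clerks and 14 worker-slots to fill, someone must work at least ⌈14/4⌉ = 4 shifts, so k ≥ 4.
k = 4 works: Shift 1→Lindqvist+Leclerc, Shift 2→Lindqvist, Shift 3→Singh, Shift 4→Singh+Bakr, Shift 5→Leclerc, Shift 6→Singh, Shift 7→Lindqvist, Shift 8→Lindqvist, Shift 9→Leclerc+Bakr, Shift 10→Leclerc+Bakr.
Loads: Lindqvist 4, Singh 3, Leclerc 4, Bakr 3 — all ≤ 4.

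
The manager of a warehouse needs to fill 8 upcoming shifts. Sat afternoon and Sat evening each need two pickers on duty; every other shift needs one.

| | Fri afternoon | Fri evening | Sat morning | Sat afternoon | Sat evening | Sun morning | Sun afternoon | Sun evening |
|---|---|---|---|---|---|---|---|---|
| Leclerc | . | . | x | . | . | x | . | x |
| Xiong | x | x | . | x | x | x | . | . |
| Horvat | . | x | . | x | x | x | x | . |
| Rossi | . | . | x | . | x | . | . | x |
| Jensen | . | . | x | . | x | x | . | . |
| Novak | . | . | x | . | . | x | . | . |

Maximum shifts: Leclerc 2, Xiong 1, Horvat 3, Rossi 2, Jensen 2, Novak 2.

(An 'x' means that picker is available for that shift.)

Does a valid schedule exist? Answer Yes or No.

Total capacity is 12 and 10 slots are needed, so capacity alone doesn't rule it out.
Shifts {Fri afternoon, Sat afternoon} need 3 worker-slots in total, but the pickers available for any of those shifts (Xiong and Horvat) can supply at most 2 among them. So no valid schedule exists.

No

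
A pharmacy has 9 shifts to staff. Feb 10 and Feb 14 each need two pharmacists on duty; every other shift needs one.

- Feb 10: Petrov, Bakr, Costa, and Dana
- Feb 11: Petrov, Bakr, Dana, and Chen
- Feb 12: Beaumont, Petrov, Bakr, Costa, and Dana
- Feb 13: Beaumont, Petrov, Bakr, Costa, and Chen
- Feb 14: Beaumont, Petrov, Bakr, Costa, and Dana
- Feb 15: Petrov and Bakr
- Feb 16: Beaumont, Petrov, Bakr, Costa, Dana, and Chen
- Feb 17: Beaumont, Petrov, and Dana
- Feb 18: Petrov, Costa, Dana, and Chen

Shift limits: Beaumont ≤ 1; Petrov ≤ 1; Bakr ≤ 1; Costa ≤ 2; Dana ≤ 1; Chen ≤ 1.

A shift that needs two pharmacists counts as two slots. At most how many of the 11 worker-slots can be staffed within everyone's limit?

7

Total capacity across all pharmacists is 1+1+1+2+1+1 = 7, and 11 slots are needed, so at most 7 can be filled.
An assignment achieving 7: Feb 10→Bakr+Costa, Feb 11→Dana, Feb 13→Chen, Feb 15→Petrov, Feb 17→Beaumont, Feb 18→Costa.
Loads: Beaumont 1/1, Petrov 1/1, Bakr 1/1, Costa 2/2, Dana 1/1, Chen 1/1.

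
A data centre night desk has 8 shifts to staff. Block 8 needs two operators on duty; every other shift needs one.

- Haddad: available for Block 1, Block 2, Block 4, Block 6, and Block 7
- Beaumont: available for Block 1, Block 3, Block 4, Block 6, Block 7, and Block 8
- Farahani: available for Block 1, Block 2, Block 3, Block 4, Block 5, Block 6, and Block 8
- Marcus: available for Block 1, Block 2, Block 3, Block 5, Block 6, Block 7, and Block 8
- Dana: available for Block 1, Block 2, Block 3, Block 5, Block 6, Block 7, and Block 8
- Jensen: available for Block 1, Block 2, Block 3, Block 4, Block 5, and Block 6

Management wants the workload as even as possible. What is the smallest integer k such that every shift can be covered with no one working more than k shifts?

2

With 6 operators and 9 worker-slots to fill, someone must work at least ⌈9/6⌉ = 2 shifts, so k ≥ 2.
k = 2 works: Block 1→Beaumont, Block 2→Farahani, Block 3→Beaumont, Block 4→Haddad, Block 5→Farahani, Block 6→Marcus, Block 7→Haddad, Block 8→Marcus+Dana.
Loads: Haddad 2, Beaumont 2, Farahani 2, Marcus 2, Dana 1, Jensen 0 — all ≤ 2.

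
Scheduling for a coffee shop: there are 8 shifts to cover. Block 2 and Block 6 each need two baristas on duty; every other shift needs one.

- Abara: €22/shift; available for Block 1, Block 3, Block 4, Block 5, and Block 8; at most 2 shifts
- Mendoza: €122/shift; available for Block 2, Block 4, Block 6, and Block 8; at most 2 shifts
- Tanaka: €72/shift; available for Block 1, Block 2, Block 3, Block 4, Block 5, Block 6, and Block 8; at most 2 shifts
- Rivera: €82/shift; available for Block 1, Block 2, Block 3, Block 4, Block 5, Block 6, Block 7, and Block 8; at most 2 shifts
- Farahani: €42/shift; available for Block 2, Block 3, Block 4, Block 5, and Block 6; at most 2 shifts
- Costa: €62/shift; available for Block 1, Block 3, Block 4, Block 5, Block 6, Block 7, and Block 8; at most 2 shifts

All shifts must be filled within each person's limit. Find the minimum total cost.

€560

Picking the cheapest available barista for each shift independently would cost €390, but that ignores the shift limits.
An optimal schedule: Block 1→Abara, Block 2→Farahani+Tanaka, Block 3→Abara, Block 4→Rivera, Block 5→Farahani, Block 6→Tanaka+Rivera, Block 7→Costa, Block 8→Costa.
Total: 22 + 42 + 72 + 22 + 82 + 42 + 72 + 82 + 62 + 62 = €560.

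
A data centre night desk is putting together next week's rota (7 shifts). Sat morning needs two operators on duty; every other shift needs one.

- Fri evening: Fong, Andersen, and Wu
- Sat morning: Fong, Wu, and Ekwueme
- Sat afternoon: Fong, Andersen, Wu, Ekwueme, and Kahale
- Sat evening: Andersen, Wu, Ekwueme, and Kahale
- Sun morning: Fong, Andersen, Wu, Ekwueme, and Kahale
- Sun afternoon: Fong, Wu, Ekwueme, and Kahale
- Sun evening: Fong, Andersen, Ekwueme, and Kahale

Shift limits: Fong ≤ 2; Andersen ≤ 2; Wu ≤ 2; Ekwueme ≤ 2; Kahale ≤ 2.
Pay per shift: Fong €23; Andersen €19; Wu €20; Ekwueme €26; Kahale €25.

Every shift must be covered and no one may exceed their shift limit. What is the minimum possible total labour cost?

Picking the cheapest available operator for each shift independently would cost €158, but that ignores the shift limits.
An optimal schedule: Fri evening→Andersen, Sat morning→Wu+Fong, Sat afternoon→Kahale, Sat evening→Andersen, Sun morning→Kahale, Sun afternoon→Wu, Sun evening→Fong.
Total: 19 + 20 + 23 + 25 + 19 + 25 + 20 + 23 = €174.

€174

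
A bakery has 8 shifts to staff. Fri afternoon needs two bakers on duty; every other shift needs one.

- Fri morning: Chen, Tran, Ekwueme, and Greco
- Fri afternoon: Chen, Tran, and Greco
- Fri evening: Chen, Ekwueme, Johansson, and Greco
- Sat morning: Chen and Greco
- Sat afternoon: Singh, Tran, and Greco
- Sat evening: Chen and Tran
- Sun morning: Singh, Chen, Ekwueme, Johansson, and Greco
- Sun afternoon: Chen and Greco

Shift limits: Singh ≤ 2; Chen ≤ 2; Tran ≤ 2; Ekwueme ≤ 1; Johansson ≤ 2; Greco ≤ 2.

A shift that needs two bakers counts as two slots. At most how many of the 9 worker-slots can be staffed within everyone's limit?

9

Total capacity across all bakers is 2+2+2+1+2+2 = 11, and 9 slots are needed, so at most 9 can be filled.
An assignment achieving 9: Fri morning→Tran, Fri afternoon→Tran+Greco, Fri evening→Ekwueme, Sat morning→Chen, Sat afternoon→Singh, Sat evening→Chen, Sun morning→Singh, Sun afternoon→Greco.
Loads: Singh 2/2, Chen 2/2, Tran 2/2, Ekwueme 1/1, Johansson 0/2, Greco 2/2.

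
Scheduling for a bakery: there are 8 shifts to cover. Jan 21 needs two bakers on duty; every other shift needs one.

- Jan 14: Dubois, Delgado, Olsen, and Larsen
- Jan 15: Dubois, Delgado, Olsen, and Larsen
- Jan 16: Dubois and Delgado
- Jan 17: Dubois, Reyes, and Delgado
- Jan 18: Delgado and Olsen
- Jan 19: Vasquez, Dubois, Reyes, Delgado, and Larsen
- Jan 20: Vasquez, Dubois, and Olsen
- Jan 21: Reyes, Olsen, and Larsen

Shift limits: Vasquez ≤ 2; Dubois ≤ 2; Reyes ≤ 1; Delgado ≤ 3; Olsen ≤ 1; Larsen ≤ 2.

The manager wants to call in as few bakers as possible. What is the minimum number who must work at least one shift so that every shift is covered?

5

9 slots to fill and no one can take more than 3, so at least ⌈9/3⌉ = 3 bakers are needed.
No set of 4 bakers can cover every shift (each such set leaves at least one shift with no one available or exceeds a cap).
Vasquez, Dubois, Reyes, Delgado, and Olsen alone can cover everything: Jan 14→Dubois, Jan 15→Delgado, Jan 16→Dubois, Jan 17→Delgado, Jan 18→Delgado, Jan 19→Vasquez, Jan 20→Vasquez, Jan 21→Reyes+Olsen.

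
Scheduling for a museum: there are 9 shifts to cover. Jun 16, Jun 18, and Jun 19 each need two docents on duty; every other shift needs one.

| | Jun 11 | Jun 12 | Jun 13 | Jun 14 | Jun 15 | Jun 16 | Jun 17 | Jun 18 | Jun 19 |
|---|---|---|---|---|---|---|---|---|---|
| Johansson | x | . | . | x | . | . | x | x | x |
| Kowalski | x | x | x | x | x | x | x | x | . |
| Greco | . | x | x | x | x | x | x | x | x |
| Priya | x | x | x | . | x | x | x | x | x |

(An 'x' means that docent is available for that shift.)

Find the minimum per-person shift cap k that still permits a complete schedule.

3

With 4 docents and 12 worker-slots to fill, someone must work at least ⌈12/4⌉ = 3 shifts, so k ≥ 3.
k = 3 works: Jun 11→Johansson, Jun 12→Kowalski, Jun 13→Kowalski, Jun 14→Johansson, Jun 15→Kowalski, Jun 16→Greco+Priya, Jun 17→Priya, Jun 18→Greco+Priya, Jun 19→Johansson+Greco.
Loads: Johansson 3, Kowalski 3, Greco 3, Priya 3 — all ≤ 3.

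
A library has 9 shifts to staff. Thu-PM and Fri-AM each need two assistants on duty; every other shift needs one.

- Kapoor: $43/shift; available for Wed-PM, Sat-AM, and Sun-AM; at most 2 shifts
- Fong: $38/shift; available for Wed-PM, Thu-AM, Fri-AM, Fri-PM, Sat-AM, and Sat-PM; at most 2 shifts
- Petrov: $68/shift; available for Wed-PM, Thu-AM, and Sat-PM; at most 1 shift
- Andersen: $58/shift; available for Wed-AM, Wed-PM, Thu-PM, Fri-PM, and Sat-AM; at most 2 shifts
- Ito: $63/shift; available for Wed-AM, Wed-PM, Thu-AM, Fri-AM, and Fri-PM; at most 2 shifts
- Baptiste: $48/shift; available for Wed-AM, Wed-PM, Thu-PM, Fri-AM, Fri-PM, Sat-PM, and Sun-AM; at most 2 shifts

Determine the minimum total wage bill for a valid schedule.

Thu-PM can only be covered by Andersen and Baptiste, so that assignment is forced.
Picking the cheapest available assistant for each shift independently would cost $473, but that ignores the shift limits.
An optimal schedule: Wed-AM→Andersen, Wed-PM→Baptiste, Thu-AM→Fong, Thu-PM→Andersen+Baptiste, Fri-AM→Fong+Ito, Fri-PM→Ito, Sat-AM→Kapoor, Sat-PM→Petrov, Sun-AM→Kapoor.
Total: 58 + 48 + 38 + 58 + 48 + 38 + 63 + 63 + 43 + 68 + 43 = $568.

$568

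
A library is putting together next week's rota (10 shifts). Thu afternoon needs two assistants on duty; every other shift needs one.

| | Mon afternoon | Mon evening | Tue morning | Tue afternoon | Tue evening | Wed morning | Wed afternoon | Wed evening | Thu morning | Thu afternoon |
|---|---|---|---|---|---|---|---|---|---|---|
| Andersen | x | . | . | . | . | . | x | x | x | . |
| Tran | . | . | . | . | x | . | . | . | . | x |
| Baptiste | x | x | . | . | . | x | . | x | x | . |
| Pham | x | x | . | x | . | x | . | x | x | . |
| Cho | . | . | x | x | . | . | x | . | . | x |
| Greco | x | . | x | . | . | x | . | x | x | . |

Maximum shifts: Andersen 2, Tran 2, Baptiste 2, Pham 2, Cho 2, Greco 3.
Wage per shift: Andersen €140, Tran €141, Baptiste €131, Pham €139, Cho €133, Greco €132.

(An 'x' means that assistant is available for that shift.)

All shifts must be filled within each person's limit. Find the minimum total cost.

€1484

Tue evening can only be covered by Tran, so that assignment is forced.
Thu afternoon can only be covered by Tran and Cho, so that assignment is forced.
Picking the cheapest available assistant for each shift independently would cost €1468, but that ignores the shift limits.
An optimal schedule: Mon afternoon→Greco, Mon evening→Baptiste, Tue morning→Greco, Tue afternoon→Pham, Tue evening→Tran, Wed morning→Baptiste, Wed afternoon→Cho, Wed evening→Greco, Thu morning→Pham, Thu afternoon→Cho+Tran.
Total: 132 + 131 + 132 + 139 + 141 + 131 + 133 + 132 + 139 + 133 + 141 = €1484.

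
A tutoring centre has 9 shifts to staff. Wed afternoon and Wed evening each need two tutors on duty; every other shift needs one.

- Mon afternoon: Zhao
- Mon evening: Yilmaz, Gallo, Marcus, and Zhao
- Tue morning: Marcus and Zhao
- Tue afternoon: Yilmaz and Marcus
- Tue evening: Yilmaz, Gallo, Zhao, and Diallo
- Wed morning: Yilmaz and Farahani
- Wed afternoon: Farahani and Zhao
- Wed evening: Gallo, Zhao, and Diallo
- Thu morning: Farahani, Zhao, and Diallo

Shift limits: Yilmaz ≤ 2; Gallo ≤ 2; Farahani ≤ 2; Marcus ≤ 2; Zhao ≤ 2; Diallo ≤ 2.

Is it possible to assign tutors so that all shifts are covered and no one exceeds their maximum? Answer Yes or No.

Yes

Mon afternoon can only be covered by Zhao, so that assignment is forced.
Wed afternoon can only be covered by Farahani and Zhao, so that assignment is forced.
One valid schedule: Mon afternoon→Zhao, Mon evening→Gallo, Tue morning→Marcus, Tue afternoon→Yilmaz, Tue evening→Diallo, Wed morning→Yilmaz, Wed afternoon→Farahani+Zhao, Wed evening→Gallo+Diallo, Thu morning→Farahani.
Loads: Yilmaz 2/2, Gallo 2/2, Farahani 2/2, Marcus 1/2, Zhao 2/2, Diallo 2/2 — all within limits.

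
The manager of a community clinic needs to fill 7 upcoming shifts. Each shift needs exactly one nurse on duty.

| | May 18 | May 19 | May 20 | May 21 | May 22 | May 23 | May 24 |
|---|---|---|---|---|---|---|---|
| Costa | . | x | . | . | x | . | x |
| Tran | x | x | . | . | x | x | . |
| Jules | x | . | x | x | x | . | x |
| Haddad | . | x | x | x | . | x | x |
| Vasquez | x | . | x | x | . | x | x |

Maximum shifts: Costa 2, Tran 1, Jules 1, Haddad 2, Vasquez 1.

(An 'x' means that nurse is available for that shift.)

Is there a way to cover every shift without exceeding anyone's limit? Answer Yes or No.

Yes

One valid schedule: May 18→Tran, May 19→Costa, May 20→Jules, May 21→Haddad, May 22→Costa, May 23→Haddad, May 24→Vasquez.
Loads: Costa 2/2, Tran 1/1, Jules 1/1, Haddad 2/2, Vasquez 1/1 — all within limits.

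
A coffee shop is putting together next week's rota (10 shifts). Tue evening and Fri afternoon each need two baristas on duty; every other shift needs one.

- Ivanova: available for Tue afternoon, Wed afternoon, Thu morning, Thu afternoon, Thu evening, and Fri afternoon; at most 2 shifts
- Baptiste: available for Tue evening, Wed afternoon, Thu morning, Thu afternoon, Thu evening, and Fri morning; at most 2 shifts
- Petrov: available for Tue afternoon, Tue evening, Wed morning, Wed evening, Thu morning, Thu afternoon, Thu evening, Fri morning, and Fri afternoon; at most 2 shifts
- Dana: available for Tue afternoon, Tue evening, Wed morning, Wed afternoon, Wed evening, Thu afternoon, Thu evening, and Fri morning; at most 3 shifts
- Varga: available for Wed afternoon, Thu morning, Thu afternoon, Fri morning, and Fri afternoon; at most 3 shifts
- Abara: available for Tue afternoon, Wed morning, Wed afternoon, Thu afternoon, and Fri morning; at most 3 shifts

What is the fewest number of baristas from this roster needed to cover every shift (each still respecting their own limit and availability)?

12 slots to fill and no one can take more than 3, so at least ⌈12/3⌉ = 4 baristas are needed.
Any 4 baristas together have capacity at most 3+3+3+2 = 11 < 12 slots, so 4 can never suffice.
Ivanova, Baptiste, Petrov, Dana, and Varga alone can cover everything: Tue afternoon→Ivanova, Tue evening→Baptiste+Dana, Wed morning→Petrov, Wed afternoon→Baptiste, Wed evening→Petrov, Thu morning→Varga, Thu afternoon→Varga, Thu evening→Dana, Fri morning→Dana, Fri afternoon→Ivanova+Varga.

5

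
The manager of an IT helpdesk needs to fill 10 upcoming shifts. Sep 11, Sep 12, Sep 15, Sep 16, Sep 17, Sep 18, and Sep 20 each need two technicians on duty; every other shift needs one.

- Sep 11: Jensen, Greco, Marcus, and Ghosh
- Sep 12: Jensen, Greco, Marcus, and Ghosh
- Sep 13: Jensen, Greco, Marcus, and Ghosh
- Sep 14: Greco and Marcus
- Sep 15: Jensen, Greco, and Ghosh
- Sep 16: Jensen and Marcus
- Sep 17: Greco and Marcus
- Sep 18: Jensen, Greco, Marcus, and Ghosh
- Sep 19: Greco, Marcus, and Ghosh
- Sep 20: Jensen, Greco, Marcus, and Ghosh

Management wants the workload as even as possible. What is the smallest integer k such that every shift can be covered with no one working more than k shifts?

5

With 4 technicians and 17 worker-slots to fill, someone must work at least ⌈17/4⌉ = 5 shifts, so k ≥ 5.
k = 5 works: Sep 11→Jensen+Greco, Sep 12→Jensen+Marcus, Sep 13→Jensen, Sep 14→Greco, Sep 15→Jensen+Greco, Sep 16→Jensen+Marcus, Sep 17→Greco+Marcus, Sep 18→Marcus+Ghosh, Sep 19→Greco, Sep 20→Marcus+Ghosh.
Loads: Jensen 5, Greco 5, Marcus 5, Ghosh 2 — all ≤ 5.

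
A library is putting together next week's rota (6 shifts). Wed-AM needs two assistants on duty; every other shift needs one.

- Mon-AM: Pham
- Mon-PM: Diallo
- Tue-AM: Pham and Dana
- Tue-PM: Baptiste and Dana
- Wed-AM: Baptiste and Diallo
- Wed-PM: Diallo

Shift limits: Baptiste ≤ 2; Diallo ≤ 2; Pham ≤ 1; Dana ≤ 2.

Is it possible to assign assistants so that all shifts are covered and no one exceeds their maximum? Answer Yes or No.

Total capacity is 7 and 7 slots are needed, so capacity alone doesn't rule it out.
Shifts {Mon-PM, Wed-AM, Wed-PM} need 4 worker-slots in total, but the assistants available for any of those shifts (Baptiste and Diallo) can supply at most 3 among them. So no valid schedule exists.

No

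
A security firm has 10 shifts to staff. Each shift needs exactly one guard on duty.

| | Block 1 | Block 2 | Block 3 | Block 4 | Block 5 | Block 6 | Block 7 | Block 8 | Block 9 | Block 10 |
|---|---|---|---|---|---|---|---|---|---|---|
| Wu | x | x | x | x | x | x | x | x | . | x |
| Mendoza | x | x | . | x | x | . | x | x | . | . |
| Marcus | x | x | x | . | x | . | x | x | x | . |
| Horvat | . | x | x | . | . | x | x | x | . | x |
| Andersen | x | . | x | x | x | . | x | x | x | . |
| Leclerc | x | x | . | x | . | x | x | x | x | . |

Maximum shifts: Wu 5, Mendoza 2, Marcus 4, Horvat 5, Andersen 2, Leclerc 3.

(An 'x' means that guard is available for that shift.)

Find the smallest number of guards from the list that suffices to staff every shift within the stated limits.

3

10 slots to fill and no one can take more than 5, so at least ⌈10/5⌉ = 2 guards are needed.
No set of 2 guards can cover every shift (each such set leaves at least one shift with no one available or exceeds a cap).
Wu, Mendoza, and Marcus alone can cover everything: Block 1→Wu, Block 2→Mendoza, Block 3→Wu, Block 4→Wu, Block 5→Mendoza, Block 6→Wu, Block 7→Marcus, Block 8→Marcus, Block 9→Marcus, Block 10→Wu.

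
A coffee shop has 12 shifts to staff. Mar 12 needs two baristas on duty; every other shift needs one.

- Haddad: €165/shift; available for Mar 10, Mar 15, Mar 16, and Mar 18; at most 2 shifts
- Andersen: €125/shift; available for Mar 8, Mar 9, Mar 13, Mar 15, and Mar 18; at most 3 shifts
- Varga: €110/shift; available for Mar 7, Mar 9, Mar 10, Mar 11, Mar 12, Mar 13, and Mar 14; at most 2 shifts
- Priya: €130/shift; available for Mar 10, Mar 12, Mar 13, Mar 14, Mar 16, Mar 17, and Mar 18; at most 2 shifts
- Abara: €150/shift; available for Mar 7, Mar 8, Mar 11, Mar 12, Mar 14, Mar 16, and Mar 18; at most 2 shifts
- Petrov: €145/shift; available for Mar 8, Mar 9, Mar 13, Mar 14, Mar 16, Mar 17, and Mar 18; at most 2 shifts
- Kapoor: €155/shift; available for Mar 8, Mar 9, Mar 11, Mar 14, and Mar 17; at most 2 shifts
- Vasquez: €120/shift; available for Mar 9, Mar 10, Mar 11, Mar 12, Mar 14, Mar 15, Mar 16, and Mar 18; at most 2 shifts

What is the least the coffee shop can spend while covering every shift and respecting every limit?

Picking the cheapest available barista for each shift independently would cost €1505, but that ignores the shift limits.
An optimal schedule: Mar 7→Varga, Mar 8→Andersen, Mar 9→Andersen, Mar 10→Varga, Mar 11→Vasquez, Mar 12→Priya+Abara, Mar 13→Andersen, Mar 14→Petrov, Mar 15→Vasquez, Mar 16→Petrov, Mar 17→Priya, Mar 18→Abara.
Total: 110 + 125 + 125 + 110 + 120 + 130 + 150 + 125 + 145 + 120 + 145 + 130 + 150 = €1685.

€1685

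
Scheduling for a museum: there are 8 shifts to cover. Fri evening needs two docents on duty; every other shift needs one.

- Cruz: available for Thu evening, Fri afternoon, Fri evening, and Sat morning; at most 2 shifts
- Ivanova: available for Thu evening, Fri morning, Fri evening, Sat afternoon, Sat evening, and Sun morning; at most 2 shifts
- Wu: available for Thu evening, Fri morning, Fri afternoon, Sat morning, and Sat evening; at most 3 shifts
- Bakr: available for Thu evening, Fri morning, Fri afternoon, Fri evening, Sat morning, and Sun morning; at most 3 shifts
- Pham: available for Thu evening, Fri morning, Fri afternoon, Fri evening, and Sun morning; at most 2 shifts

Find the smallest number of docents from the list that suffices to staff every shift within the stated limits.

9 slots to fill and no one can take more than 3, so at least ⌈9/3⌉ = 3 docents are needed.
Any 3 docents together have capacity at most 3+3+2 = 8 < 9 slots, so 3 can never suffice.
Cruz, Ivanova, Wu, and Bakr alone can cover everything: Thu evening→Wu, Fri morning→Wu, Fri afternoon→Cruz, Fri evening→Cruz+Bakr, Sat morning→Wu, Sat afternoon→Ivanova, Sat evening→Ivanova, Sun morning→Bakr.

4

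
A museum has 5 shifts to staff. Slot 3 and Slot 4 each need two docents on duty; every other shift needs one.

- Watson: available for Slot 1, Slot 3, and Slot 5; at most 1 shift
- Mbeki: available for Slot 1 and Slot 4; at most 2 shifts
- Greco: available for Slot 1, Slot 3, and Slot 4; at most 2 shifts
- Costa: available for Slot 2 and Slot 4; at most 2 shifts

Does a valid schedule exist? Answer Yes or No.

Total capacity is 7 and 7 slots are needed, so capacity alone doesn't rule it out.
Shifts {Slot 3, Slot 5} need 3 worker-slots in total, but the docents available for any of those shifts (Watson and Greco) can supply at most 2 among them. So no valid schedule exists.

No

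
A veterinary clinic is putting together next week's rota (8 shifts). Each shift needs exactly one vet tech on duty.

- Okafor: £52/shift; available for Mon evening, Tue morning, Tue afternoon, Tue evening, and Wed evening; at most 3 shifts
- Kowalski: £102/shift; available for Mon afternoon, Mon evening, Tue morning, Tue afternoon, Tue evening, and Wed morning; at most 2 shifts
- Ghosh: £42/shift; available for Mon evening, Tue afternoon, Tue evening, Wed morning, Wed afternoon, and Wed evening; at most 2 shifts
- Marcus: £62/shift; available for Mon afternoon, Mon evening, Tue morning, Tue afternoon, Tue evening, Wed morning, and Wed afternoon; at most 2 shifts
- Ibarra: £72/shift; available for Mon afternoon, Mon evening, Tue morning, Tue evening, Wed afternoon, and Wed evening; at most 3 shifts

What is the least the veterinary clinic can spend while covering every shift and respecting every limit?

£436

Picking the cheapest available vet tech for each shift independently would cost £366, but that ignores the shift limits.
An optimal schedule: Mon afternoon→Marcus, Mon evening→Marcus, Tue morning→Okafor, Tue afternoon→Okafor, Tue evening→Ibarra, Wed morning→Ghosh, Wed afternoon→Ghosh, Wed evening→Okafor.
Total: 62 + 62 + 52 + 52 + 72 + 42 + 42 + 52 = £436.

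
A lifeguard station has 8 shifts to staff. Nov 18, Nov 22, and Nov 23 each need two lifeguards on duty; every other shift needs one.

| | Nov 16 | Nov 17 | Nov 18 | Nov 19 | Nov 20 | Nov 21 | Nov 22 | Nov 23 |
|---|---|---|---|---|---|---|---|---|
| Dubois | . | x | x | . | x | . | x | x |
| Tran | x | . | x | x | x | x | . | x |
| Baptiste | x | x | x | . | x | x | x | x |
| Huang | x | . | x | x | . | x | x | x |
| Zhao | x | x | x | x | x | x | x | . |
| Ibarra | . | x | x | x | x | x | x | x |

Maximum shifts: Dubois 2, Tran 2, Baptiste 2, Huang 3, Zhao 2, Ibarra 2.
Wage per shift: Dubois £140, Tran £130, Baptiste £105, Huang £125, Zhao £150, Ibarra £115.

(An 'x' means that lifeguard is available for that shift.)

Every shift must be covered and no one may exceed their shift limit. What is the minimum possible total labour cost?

£1355

Picking the cheapest available lifeguard for each shift independently would cost £1195, but that ignores the shift limits.
An optimal schedule: Nov 16→Baptiste, Nov 17→Baptiste, Nov 18→Tran+Dubois, Nov 19→Ibarra, Nov 20→Ibarra, Nov 21→Huang, Nov 22→Huang+Dubois, Nov 23→Huang+Tran.
Total: 105 + 105 + 130 + 140 + 115 + 115 + 125 + 125 + 140 + 125 + 130 = £1355.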